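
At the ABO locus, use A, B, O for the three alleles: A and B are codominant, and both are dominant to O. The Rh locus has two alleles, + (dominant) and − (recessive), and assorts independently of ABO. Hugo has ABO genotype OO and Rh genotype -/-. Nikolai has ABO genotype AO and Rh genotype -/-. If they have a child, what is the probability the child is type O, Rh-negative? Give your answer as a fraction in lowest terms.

1/2

ABO cross OO × AO → offspring phenotypes: 1/2 O, 1/2 A.
Rh cross -/- × -/- → 1 Rh-.
Independent loci: P(type O, Rh-negative) = 1/2 × 1 = 1/2.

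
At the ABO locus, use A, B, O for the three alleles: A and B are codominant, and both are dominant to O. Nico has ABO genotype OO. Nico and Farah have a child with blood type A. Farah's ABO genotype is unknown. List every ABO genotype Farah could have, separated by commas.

AA, AB, AO

For each candidate genotype of Farah, check whether crossing it with OO can produce every observed child phenotype.
  AA → possible child types {A} ✓
  AB → possible child types {A, B} ✓
  AO → possible child types {O, A} ✓
  BB → possible child types {B} ✗
  BO → possible child types {O, B} ✗
  OO → possible child types {O} ✗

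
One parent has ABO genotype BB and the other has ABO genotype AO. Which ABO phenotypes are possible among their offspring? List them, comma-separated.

B, AB

Gametes from BB × AO give offspring ABO genotypes AB, BO, i.e. phenotypes B, AB.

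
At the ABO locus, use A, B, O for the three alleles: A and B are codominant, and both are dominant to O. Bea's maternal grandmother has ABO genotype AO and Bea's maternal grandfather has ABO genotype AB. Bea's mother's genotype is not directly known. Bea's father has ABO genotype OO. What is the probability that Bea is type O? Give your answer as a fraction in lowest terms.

1/4

Bea's mother's ABO genotype from AO × AB: 1/4 AA, 1/4 AB, 1/4 AO, 1/4 BO.
Crossing each possibility with the father OO and summing P(type O): 1/4·0 + 1/4·0 + 1/4·1/2 + 1/4·1/2 = 1/4.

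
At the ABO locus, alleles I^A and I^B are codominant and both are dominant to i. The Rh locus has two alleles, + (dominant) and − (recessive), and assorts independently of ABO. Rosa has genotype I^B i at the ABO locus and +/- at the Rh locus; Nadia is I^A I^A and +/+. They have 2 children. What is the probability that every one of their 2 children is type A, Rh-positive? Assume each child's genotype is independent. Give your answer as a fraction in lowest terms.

1/4

ABO cross I^B i × I^A I^A → 1/2 A, 1/2 AB.
Rh cross +/- × +/+ → 1 Rh+; so P(type A, Rh-positive) = 1/2 × 1 = 1/2 per child.
All 2 independent: (1/2)^2 = 1/4.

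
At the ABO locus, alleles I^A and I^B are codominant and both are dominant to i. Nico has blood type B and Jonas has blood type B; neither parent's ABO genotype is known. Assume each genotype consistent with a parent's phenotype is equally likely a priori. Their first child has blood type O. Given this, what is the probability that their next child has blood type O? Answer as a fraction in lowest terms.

Possible genotypes: Nico ∈ {I^B I^B, I^B i}; Jonas ∈ {I^B I^B, I^B i}.
Weight each parental genotype pair by prior × P(type-O child):
  I^B i × I^B i: posterior weight 1; P(next child type O) = 1/4.
Weighted sum = 1/4.

1/4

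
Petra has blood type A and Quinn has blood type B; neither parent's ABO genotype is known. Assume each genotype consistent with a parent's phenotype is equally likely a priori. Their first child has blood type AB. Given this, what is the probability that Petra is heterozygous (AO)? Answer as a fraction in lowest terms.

1/3

Possible genotypes: Petra ∈ {AA, AO}; Quinn ∈ {BB, BO}.
Weight each parental genotype pair by prior × P(type-AB child):
  AA × BB: posterior weight 4/9.
  AA × BO: posterior weight 2/9.
  AO × BB: posterior weight 2/9.
  AO × BO: posterior weight 1/9.
Sum the posterior weight over pairs where Petra is AO: 1/3.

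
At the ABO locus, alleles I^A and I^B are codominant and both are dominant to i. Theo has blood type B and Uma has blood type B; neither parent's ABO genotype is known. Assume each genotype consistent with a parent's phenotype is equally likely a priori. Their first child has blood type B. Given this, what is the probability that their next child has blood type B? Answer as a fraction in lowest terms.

19/20

Possible genotypes: Theo ∈ {I^B I^B, I^B i}; Uma ∈ {I^B I^B, I^B i}.
Weight each parental genotype pair by prior × P(type-B child):
  I^B I^B × I^B I^B: posterior weight 4/15; P(next child type B) = 1.
  I^B I^B × I^B i: posterior weight 4/15; P(next child type B) = 1.
  I^B i × I^B I^B: posterior weight 4/15; P(next child type B) = 1.
  I^B i × I^B i: posterior weight 1/5; P(next child type B) = 3/4.
Weighted sum = 19/20.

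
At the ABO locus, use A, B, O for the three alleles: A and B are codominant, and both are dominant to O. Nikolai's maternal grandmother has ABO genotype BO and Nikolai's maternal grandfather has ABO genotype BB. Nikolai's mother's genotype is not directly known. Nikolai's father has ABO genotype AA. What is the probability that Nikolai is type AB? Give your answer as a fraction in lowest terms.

3/4

Nikolai's mother's ABO genotype from BO × BB: 1/2 BB, 1/2 BO.
Crossing each possibility with the father AA and summing P(type AB): 1/2·1 + 1/2·1/2 = 3/4.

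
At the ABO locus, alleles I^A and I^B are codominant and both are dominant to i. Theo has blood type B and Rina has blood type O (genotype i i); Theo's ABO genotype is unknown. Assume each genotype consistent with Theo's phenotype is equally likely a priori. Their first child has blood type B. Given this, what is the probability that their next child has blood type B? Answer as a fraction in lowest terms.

Possible genotypes: Theo ∈ {I^B I^B, I^B i}; Rina ∈ {i i}.
Weight each parental genotype pair by prior × P(type-B child):
  I^B I^B × i i: posterior weight 2/3; P(next child type B) = 1.
  I^B i × i i: posterior weight 1/3; P(next child type B) = 1/2.
Weighted sum = 5/6.

5/6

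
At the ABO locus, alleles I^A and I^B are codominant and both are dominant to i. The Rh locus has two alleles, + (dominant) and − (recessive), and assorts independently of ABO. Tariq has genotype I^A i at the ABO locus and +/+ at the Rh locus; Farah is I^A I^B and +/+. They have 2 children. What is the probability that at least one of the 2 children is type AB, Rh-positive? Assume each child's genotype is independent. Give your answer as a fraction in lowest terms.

ABO cross I^A i × I^A I^B → 1/2 A, 1/4 B, 1/4 AB.
Rh cross +/+ × +/+ → 1 Rh+; so P(type AB, Rh-positive) = 1/4 × 1 = 1/4 per child.
P(none) = (3/4)^2 = 9/16; P(at least one) = 1 − 9/16 = 7/16.

7/16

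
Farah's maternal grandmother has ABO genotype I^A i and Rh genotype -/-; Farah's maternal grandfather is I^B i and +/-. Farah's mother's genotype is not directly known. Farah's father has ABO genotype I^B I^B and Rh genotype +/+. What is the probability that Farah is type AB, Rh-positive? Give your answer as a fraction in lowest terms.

1/4

Farah's mother's ABO genotype from I^A i × I^B i: 1/4 I^A I^B, 1/4 I^A i, 1/4 I^B i, 1/4 i i.
Crossing each possibility with the father I^B I^B and summing P(type AB): 1/4·1/2 + 1/4·1/2 + 1/4·0 + 1/4·0 = 1/4.
Similarly for Rh via the mother's Rh distribution: P(Rh+) = 1.
Independent loci: 1/4 × 1 = 1/4.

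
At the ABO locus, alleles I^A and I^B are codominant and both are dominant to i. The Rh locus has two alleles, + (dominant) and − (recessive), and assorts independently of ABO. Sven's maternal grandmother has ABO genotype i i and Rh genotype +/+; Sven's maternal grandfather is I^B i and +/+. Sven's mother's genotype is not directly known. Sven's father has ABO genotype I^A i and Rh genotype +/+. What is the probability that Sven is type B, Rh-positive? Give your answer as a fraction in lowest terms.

1/8

Sven's mother's ABO genotype from i i × I^B i: 1/2 I^B i, 1/2 i i.
Crossing each possibility with the father I^A i and summing P(type B): 1/2·1/4 + 1/2·0 = 1/8.
Similarly for Rh via the mother's Rh distribution: P(Rh+) = 1.
Independent loci: 1/8 × 1 = 1/8.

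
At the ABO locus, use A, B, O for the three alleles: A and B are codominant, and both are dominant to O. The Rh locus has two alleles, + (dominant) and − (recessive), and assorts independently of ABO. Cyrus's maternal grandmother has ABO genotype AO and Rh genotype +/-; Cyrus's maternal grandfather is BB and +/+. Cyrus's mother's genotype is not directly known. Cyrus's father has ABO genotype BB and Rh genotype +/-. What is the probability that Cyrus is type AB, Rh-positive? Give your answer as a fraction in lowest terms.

Cyrus's mother's ABO genotype from AO × BB: 1/2 AB, 1/2 BO.
Crossing each possibility with the father BB and summing P(type AB): 1/2·1/2 + 1/2·0 = 1/4.
Similarly for Rh via the mother's Rh distribution: P(Rh+) = 7/8.
Independent loci: 1/4 × 7/8 = 7/32.

7/32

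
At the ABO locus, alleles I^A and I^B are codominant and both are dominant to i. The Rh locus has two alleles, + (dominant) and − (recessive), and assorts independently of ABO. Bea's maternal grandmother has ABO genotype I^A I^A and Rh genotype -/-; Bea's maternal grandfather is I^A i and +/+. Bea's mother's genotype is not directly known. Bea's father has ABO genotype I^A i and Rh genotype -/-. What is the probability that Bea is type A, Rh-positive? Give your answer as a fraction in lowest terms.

Bea's mother's ABO genotype from I^A I^A × I^A i: 1/2 I^A I^A, 1/2 I^A i.
Crossing each possibility with the father I^A i and summing P(type A): 1/2·1 + 1/2·3/4 = 7/8.
Similarly for Rh via the mother's Rh distribution: P(Rh+) = 1/2.
Independent loci: 7/8 × 1/2 = 7/16.

7/16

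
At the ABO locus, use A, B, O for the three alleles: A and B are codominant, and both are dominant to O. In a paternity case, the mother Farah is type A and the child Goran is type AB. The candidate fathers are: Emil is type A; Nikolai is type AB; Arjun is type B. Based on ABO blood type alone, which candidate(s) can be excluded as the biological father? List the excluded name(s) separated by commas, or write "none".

Emil

A candidate is excluded only if no genotype consistent with his phenotype could produce a type AB child with a type A mother.
Emil (type A): no genotype consistent with that phenotype can produce a type-AB child with a type-A mother.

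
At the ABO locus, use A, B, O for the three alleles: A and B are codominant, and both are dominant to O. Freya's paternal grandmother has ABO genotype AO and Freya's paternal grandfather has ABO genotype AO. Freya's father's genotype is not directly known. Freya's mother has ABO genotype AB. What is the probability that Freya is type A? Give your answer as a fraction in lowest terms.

Freya's father's ABO genotype from AO × AO: 1/4 AA, 1/2 AO, 1/4 OO.
Crossing each possibility with the mother AB and summing P(type A): 1/4·1/2 + 1/2·1/2 + 1/4·1/2 = 1/2.

1/2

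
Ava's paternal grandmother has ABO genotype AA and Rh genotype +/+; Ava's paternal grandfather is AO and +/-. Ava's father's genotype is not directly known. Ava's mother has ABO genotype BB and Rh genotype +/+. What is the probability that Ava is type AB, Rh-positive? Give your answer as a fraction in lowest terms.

3/4

Ava's father's ABO genotype from AA × AO: 1/2 AA, 1/2 AO.
Crossing each possibility with the mother BB and summing P(type AB): 1/2·1 + 1/2·1/2 = 3/4.
Similarly for Rh via the father's Rh distribution: P(Rh+) = 1.
Independent loci: 3/4 × 1 = 3/4.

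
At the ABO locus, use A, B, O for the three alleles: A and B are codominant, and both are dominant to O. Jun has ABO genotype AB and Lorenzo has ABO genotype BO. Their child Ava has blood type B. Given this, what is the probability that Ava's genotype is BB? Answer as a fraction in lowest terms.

1/2

Cross AB × BO → 1/4 AB, 1/4 AO, 1/4 BB, 1/4 BO.
Type-B genotypes among offspring: BB (1/4), BO (1/4); total 1/2.
P(BB | type B) = (1/4) / (1/2) = 1/2.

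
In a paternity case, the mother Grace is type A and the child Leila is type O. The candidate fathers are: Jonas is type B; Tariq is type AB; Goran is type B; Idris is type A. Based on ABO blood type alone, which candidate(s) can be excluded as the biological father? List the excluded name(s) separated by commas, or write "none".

A candidate is excluded only if no genotype consistent with his phenotype could produce a type O child with a type A mother.
Tariq (type AB): no genotype consistent with that phenotype can produce a type-O child with a type-A mother.

Tariq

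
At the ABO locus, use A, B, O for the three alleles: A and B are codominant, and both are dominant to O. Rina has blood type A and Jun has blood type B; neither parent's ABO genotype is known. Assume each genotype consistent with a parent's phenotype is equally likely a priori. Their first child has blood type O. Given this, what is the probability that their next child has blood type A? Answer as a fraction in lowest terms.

Possible genotypes: Rina ∈ {AA, AO}; Jun ∈ {BB, BO}.
Weight each parental genotype pair by prior × P(type-O child):
  AO × BO: posterior weight 1; P(next child type A) = 1/4.
Weighted sum = 1/4.

1/4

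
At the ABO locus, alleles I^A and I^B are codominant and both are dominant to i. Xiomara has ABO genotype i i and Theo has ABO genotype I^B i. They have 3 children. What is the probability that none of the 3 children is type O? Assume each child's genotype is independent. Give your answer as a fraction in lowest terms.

ABO cross i i × I^B i → 1/2 O, 1/2 B.
So P(type O) = 1/2 per child.
P(not type O) = 1/2 for one child; (1/2)^3 = 1/8.

1/8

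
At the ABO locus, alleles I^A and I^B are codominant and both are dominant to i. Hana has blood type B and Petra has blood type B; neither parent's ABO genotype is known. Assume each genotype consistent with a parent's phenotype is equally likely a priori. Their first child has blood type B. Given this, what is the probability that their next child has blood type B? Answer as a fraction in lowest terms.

Possible genotypes: Hana ∈ {I^B I^B, I^B i}; Petra ∈ {I^B I^B, I^B i}.
Weight each parental genotype pair by prior × P(type-B child):
  I^B I^B × I^B I^B: posterior weight 4/15; P(next child type B) = 1.
  I^B I^B × I^B i: posterior weight 4/15; P(next child type B) = 1.
  I^B i × I^B I^B: posterior weight 4/15; P(next child type B) = 1.
  I^B i × I^B i: posterior weight 1/5; P(next child type B) = 3/4.
Weighted sum = 19/20.

19/20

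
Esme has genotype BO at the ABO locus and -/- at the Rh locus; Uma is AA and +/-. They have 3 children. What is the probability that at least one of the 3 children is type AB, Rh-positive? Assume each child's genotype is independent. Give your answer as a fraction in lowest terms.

37/64

ABO cross BO × AA → 1/2 A, 1/2 AB.
Rh cross -/- × +/- → 1/2 Rh+, 1/2 Rh-; so P(type AB, Rh-positive) = 1/2 × 1/2 = 1/4 per child.
P(none) = (3/4)^3 = 27/64; P(at least one) = 1 − 27/64 = 37/64.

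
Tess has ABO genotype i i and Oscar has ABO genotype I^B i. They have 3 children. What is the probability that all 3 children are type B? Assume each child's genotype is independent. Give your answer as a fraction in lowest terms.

1/8

ABO cross i i × I^B i → 1/2 O, 1/2 B.
So P(type B) = 1/2 per child.
All 3 independent: (1/2)^3 = 1/8.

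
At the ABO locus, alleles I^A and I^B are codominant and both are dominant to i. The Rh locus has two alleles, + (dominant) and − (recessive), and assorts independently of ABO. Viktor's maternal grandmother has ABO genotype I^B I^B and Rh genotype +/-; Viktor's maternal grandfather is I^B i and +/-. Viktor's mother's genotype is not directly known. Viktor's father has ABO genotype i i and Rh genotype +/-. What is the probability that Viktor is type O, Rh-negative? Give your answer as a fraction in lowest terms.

1/16

Viktor's mother's ABO genotype from I^B I^B × I^B i: 1/2 I^B I^B, 1/2 I^B i.
Crossing each possibility with the father i i and summing P(type O): 1/2·0 + 1/2·1/2 = 1/4.
Similarly for Rh via the mother's Rh distribution: P(Rh-) = 1/4.
Independent loci: 1/4 × 1/4 = 1/16.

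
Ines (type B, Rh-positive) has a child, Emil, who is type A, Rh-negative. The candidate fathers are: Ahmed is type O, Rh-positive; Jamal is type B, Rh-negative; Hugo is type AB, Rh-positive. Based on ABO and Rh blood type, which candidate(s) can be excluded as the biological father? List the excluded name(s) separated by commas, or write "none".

A candidate is excluded only if no genotype consistent with his phenotype could produce a type A, Rh-negative child with a type B, Rh-positive mother.
Ahmed (type O, Rh+): no genotype consistent with that phenotype can produce a type-A Rh- child with a type-B mother.
Jamal (type B, Rh-): no genotype consistent with that phenotype can produce a type-A Rh- child with a type-B mother.

Ahmed, Jamal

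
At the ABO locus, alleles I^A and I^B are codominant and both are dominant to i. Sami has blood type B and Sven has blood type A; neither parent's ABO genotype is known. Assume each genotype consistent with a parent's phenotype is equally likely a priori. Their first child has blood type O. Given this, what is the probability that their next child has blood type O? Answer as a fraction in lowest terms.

1/4

Possible genotypes: Sami ∈ {I^B I^B, I^B i}; Sven ∈ {I^A I^A, I^A i}.
Weight each parental genotype pair by prior × P(type-O child):
  I^B i × I^A i: posterior weight 1; P(next child type O) = 1/4.
Weighted sum = 1/4.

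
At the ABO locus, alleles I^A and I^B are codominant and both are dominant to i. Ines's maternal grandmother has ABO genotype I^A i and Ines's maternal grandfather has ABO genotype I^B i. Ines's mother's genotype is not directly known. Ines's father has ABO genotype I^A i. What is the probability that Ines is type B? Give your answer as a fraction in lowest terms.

1/8

Ines's mother's ABO genotype from I^A i × I^B i: 1/4 I^A I^B, 1/4 I^A i, 1/4 I^B i, 1/4 i i.
Crossing each possibility with the father I^A i and summing P(type B): 1/4·1/4 + 1/4·0 + 1/4·1/4 + 1/4·0 = 1/8.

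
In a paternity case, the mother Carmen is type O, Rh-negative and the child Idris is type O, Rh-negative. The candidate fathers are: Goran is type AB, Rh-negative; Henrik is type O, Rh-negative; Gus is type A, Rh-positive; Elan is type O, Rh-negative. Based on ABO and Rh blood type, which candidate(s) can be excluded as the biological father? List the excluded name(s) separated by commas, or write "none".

A candidate is excluded only if no genotype consistent with his phenotype could produce a type O, Rh-negative child with a type O, Rh-negative mother.
Goran (type AB, Rh-): no genotype consistent with that phenotype can produce a type-O Rh- child with a type-O mother.

Goran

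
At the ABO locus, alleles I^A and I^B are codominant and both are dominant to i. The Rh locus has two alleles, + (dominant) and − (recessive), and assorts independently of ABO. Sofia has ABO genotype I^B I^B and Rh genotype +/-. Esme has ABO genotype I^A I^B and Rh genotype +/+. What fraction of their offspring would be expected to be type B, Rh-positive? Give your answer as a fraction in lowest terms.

1/2

ABO cross I^B I^B × I^A I^B → offspring phenotypes: 1/2 B, 1/2 AB.
Rh cross +/- × +/+ → 1 Rh+.
Independent loci: P(type B, Rh-positive) = 1/2 × 1 = 1/2.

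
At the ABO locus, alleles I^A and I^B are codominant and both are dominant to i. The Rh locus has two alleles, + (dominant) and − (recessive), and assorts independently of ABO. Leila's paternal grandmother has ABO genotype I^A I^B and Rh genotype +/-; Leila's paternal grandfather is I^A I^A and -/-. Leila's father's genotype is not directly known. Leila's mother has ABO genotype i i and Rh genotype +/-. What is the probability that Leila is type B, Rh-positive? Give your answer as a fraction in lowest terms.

Leila's father's ABO genotype from I^A I^B × I^A I^A: 1/2 I^A I^A, 1/2 I^A I^B.
Crossing each possibility with the mother i i and summing P(type B): 1/2·0 + 1/2·1/2 = 1/4.
Similarly for Rh via the father's Rh distribution: P(Rh+) = 5/8.
Independent loci: 1/4 × 5/8 = 5/32.

5/32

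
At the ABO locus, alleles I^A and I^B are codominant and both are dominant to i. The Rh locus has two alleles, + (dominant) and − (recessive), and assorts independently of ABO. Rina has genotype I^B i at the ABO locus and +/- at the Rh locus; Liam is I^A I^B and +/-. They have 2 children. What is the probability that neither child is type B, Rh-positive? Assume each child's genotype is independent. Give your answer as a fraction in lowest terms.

25/64

ABO cross I^B i × I^A I^B → 1/4 A, 1/2 B, 1/4 AB.
Rh cross +/- × +/- → 3/4 Rh+, 1/4 Rh-; so P(type B, Rh-positive) = 1/2 × 3/4 = 3/8 per child.
P(not type B, Rh-positive) = 5/8 for one child; (5/8)^2 = 25/64.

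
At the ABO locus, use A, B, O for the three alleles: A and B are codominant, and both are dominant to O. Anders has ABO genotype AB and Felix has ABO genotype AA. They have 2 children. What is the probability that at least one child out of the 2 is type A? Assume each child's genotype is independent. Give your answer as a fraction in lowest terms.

3/4

ABO cross AB × AA → 1/2 A, 1/2 AB.
So P(type A) = 1/2 per child.
P(none) = (1/2)^2 = 1/4; P(at least one) = 1 − 1/4 = 3/4.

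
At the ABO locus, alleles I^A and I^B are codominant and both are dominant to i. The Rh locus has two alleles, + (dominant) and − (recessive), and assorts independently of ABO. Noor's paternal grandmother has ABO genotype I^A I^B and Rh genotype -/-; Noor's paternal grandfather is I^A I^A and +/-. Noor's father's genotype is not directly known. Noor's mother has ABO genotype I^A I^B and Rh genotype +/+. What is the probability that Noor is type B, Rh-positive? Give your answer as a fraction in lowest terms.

1/8

Noor's father's ABO genotype from I^A I^B × I^A I^A: 1/2 I^A I^A, 1/2 I^A I^B.
Crossing each possibility with the mother I^A I^B and summing P(type B): 1/2·0 + 1/2·1/4 = 1/8.
Similarly for Rh via the father's Rh distribution: P(Rh+) = 1.
Independent loci: 1/8 × 1 = 1/8.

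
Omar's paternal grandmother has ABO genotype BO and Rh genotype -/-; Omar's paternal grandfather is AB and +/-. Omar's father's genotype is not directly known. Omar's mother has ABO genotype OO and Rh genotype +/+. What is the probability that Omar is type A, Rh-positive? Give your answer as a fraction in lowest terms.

Omar's father's ABO genotype from BO × AB: 1/4 AB, 1/4 AO, 1/4 BB, 1/4 BO.
Crossing each possibility with the mother OO and summing P(type A): 1/4·1/2 + 1/4·1/2 + 1/4·0 + 1/4·0 = 1/4.
Similarly for Rh via the father's Rh distribution: P(Rh+) = 1.
Independent loci: 1/4 × 1 = 1/4.

1/4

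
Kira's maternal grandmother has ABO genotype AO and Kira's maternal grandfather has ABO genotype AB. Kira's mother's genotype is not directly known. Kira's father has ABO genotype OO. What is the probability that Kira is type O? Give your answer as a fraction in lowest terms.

1/4

Kira's mother's ABO genotype from AO × AB: 1/4 AA, 1/4 AB, 1/4 AO, 1/4 BO.
Crossing each possibility with the father OO and summing P(type O): 1/4·0 + 1/4·0 + 1/4·1/2 + 1/4·1/2 = 1/4.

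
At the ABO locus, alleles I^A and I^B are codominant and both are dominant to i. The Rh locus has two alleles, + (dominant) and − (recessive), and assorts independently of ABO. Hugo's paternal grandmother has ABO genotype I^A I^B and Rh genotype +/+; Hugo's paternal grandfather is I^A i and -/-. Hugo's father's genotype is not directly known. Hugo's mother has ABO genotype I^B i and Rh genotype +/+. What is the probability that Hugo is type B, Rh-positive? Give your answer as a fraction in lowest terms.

Hugo's father's ABO genotype from I^A I^B × I^A i: 1/4 I^A I^A, 1/4 I^A I^B, 1/4 I^A i, 1/4 I^B i.
Crossing each possibility with the mother I^B i and summing P(type B): 1/4·0 + 1/4·1/2 + 1/4·1/4 + 1/4·3/4 = 3/8.
Similarly for Rh via the father's Rh distribution: P(Rh+) = 1.
Independent loci: 3/8 × 1 = 3/8.

3/8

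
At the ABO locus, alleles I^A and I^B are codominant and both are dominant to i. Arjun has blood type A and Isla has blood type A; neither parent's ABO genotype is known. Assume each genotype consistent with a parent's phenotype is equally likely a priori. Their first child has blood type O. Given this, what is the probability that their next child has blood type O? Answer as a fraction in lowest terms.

1/4

Possible genotypes: Arjun ∈ {I^A I^A, I^A i}; Isla ∈ {I^A I^A, I^A i}.
Weight each parental genotype pair by prior × P(type-O child):
  I^A i × I^A i: posterior weight 1; P(next child type O) = 1/4.
Weighted sum = 1/4.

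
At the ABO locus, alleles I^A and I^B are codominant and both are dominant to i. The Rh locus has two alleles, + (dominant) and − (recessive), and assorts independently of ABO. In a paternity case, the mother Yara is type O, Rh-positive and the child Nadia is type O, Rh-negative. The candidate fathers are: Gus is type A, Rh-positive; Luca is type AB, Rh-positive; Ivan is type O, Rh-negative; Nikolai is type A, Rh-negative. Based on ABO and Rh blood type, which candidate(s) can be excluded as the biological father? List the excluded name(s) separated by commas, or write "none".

Luca

A candidate is excluded only if no genotype consistent with his phenotype could produce a type O, Rh-negative child with a type O, Rh-positive mother.
Luca (type AB, Rh+): no genotype consistent with that phenotype can produce a type-O Rh- child with a type-O mother.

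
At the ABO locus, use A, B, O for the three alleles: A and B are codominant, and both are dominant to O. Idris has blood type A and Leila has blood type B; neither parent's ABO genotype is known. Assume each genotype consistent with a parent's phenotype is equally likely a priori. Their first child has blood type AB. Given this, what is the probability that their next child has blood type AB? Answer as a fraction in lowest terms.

25/36

Possible genotypes: Idris ∈ {AA, AO}; Leila ∈ {BB, BO}.
Weight each parental genotype pair by prior × P(type-AB child):
  AA × BB: posterior weight 4/9; P(next child type AB) = 1.
  AA × BO: posterior weight 2/9; P(next child type AB) = 1/2.
  AO × BB: posterior weight 2/9; P(next child type AB) = 1/2.
  AO × BO: posterior weight 1/9; P(next child type AB) = 1/4.
Weighted sum = 25/36.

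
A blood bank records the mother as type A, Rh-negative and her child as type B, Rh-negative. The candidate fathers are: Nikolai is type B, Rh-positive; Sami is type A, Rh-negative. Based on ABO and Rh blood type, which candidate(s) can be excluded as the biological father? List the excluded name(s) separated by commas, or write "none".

Sami

A candidate is excluded only if no genotype consistent with his phenotype could produce a type B, Rh-negative child with a type A, Rh-negative mother.
Sami (type A, Rh-): no genotype consistent with that phenotype can produce a type-B Rh- child with a type-A mother.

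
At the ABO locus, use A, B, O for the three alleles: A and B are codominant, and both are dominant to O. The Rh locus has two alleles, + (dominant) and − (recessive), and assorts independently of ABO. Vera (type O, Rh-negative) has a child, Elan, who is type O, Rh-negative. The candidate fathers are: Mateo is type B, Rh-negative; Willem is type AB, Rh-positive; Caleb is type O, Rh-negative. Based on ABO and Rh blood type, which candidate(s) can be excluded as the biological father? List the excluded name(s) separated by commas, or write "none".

Willem

A candidate is excluded only if no genotype consistent with his phenotype could produce a type O, Rh-negative child with a type O, Rh-negative mother.
Willem (type AB, Rh+): no genotype consistent with that phenotype can produce a type-O Rh- child with a type-O mother.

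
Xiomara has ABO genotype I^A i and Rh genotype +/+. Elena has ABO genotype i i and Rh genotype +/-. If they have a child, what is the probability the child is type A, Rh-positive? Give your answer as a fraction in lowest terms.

ABO cross I^A i × i i → offspring phenotypes: 1/2 O, 1/2 A.
Rh cross +/+ × +/- → 1 Rh+.
Independent loci: P(type A, Rh-positive) = 1/2 × 1 = 1/2.

1/2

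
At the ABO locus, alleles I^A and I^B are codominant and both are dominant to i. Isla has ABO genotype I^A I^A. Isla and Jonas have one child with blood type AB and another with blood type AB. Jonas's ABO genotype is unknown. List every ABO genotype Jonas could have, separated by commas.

For each candidate genotype of Jonas, check whether crossing it with I^A I^A can produce every observed child phenotype.
  I^A I^A → possible child types {A} ✗
  I^A I^B → possible child types {A, AB} ✓
  I^A i → possible child types {A} ✗
  I^B I^B → possible child types {AB} ✓
  I^B i → possible child types {A, AB} ✓
  i i → possible child types {A} ✗

I^A I^B, I^B I^B, I^B i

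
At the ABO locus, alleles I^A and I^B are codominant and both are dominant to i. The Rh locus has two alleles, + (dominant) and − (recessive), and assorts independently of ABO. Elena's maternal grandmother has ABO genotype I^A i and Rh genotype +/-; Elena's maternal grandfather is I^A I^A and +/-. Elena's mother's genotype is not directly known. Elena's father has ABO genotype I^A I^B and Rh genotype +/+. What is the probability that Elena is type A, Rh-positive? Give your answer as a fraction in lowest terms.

Elena's mother's ABO genotype from I^A i × I^A I^A: 1/2 I^A I^A, 1/2 I^A i.
Crossing each possibility with the father I^A I^B and summing P(type A): 1/2·1/2 + 1/2·1/2 = 1/2.
Similarly for Rh via the mother's Rh distribution: P(Rh+) = 1.
Independent loci: 1/2 × 1 = 1/2.

1/2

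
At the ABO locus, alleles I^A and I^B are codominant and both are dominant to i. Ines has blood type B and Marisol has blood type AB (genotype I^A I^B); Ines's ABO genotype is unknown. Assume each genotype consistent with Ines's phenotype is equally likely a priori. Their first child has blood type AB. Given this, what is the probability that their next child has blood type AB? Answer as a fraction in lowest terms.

Possible genotypes: Ines ∈ {I^B I^B, I^B i}; Marisol ∈ {I^A I^B}.
Weight each parental genotype pair by prior × P(type-AB child):
  I^B I^B × I^A I^B: posterior weight 2/3; P(next child type AB) = 1/2.
  I^B i × I^A I^B: posterior weight 1/3; P(next child type AB) = 1/4.
Weighted sum = 5/12.

5/12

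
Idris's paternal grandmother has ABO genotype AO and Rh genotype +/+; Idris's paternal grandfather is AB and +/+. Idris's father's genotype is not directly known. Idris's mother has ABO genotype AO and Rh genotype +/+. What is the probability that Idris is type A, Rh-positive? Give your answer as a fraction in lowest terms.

Idris's father's ABO genotype from AO × AB: 1/4 AA, 1/4 AB, 1/4 AO, 1/4 BO.
Crossing each possibility with the mother AO and summing P(type A): 1/4·1 + 1/4·1/2 + 1/4·3/4 + 1/4·1/4 = 5/8.
Similarly for Rh via the father's Rh distribution: P(Rh+) = 1.
Independent loci: 5/8 × 1 = 5/8.

5/8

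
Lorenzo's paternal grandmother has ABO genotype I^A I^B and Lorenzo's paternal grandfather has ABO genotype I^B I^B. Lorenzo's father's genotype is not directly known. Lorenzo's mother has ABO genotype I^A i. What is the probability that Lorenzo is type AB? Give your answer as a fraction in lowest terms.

Lorenzo's father's ABO genotype from I^A I^B × I^B I^B: 1/2 I^A I^B, 1/2 I^B I^B.
Crossing each possibility with the mother I^A i and summing P(type AB): 1/2·1/4 + 1/2·1/2 = 3/8.

3/8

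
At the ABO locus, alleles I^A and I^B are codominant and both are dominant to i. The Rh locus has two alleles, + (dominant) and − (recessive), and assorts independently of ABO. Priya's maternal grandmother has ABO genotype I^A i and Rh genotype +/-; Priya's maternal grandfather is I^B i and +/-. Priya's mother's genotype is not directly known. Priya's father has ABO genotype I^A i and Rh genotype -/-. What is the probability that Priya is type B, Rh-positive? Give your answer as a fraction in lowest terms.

1/16

Priya's mother's ABO genotype from I^A i × I^B i: 1/4 I^A I^B, 1/4 I^A i, 1/4 I^B i, 1/4 i i.
Crossing each possibility with the father I^A i and summing P(type B): 1/4·1/4 + 1/4·0 + 1/4·1/4 + 1/4·0 = 1/8.
Similarly for Rh via the mother's Rh distribution: P(Rh+) = 1/2.
Independent loci: 1/8 × 1/2 = 1/16.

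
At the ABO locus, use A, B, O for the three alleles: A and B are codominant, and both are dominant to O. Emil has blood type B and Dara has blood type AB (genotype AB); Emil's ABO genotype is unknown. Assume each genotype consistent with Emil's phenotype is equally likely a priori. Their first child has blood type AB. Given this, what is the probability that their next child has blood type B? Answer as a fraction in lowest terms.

1/2

Possible genotypes: Emil ∈ {BB, BO}; Dara ∈ {AB}.
Weight each parental genotype pair by prior × P(type-AB child):
  BB × AB: posterior weight 2/3; P(next child type B) = 1/2.
  BO × AB: posterior weight 1/3; P(next child type B) = 1/2.
Weighted sum = 1/2.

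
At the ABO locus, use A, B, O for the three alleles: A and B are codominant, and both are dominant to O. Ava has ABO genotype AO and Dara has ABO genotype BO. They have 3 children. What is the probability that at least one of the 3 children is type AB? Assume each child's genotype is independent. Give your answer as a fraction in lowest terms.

ABO cross AO × BO → 1/4 O, 1/4 A, 1/4 B, 1/4 AB.
So P(type AB) = 1/4 per child.
P(none) = (3/4)^3 = 27/64; P(at least one) = 1 − 27/64 = 37/64.

37/64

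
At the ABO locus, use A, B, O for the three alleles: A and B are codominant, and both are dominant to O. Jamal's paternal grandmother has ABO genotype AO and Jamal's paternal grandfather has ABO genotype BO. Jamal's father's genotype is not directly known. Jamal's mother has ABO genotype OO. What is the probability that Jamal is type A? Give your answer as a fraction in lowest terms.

Jamal's father's ABO genotype from AO × BO: 1/4 AB, 1/4 AO, 1/4 BO, 1/4 OO.
Crossing each possibility with the mother OO and summing P(type A): 1/4·1/2 + 1/4·1/2 + 1/4·0 + 1/4·0 = 1/4.

1/4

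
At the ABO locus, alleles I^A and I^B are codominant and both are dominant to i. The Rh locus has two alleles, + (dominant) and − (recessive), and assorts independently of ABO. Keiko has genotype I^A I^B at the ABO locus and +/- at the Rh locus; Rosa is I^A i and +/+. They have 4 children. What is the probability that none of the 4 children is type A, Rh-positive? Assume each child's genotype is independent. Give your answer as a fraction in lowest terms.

1/16

ABO cross I^A I^B × I^A i → 1/2 A, 1/4 B, 1/4 AB.
Rh cross +/- × +/+ → 1 Rh+; so P(type A, Rh-positive) = 1/2 × 1 = 1/2 per child.
P(not type A, Rh-positive) = 1/2 for one child; (1/2)^4 = 1/16.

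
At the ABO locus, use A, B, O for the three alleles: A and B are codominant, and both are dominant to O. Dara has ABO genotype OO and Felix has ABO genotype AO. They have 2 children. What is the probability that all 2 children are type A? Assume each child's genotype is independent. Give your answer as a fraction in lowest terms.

ABO cross OO × AO → 1/2 O, 1/2 A.
So P(type A) = 1/2 per child.
All 2 independent: (1/2)^2 = 1/4.

1/4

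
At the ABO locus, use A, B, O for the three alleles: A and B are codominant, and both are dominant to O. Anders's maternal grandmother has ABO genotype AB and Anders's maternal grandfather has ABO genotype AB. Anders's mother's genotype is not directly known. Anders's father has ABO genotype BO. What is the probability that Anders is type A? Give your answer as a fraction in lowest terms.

Anders's mother's ABO genotype from AB × AB: 1/4 AA, 1/2 AB, 1/4 BB.
Crossing each possibility with the father BO and summing P(type A): 1/4·1/2 + 1/2·1/4 + 1/4·0 = 1/4.

1/4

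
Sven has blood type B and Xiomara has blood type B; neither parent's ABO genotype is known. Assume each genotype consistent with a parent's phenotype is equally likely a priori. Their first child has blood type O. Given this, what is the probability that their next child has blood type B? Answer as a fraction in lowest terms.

3/4

Possible genotypes: Sven ∈ {BB, BO}; Xiomara ∈ {BB, BO}.
Weight each parental genotype pair by prior × P(type-O child):
  BO × BO: posterior weight 1; P(next child type B) = 3/4.
Weighted sum = 3/4.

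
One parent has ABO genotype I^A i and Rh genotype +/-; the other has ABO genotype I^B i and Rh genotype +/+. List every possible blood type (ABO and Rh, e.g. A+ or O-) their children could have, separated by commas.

O+, A+, B+, AB+

Gametes from I^A i × I^B i give offspring ABO genotypes I^A I^B, I^A i, I^B i, i i, i.e. phenotypes O, A, B, AB.
Rh cross +/- × +/+ → phenotypes Rh+.
Combining independently: O+, A+, B+, AB+.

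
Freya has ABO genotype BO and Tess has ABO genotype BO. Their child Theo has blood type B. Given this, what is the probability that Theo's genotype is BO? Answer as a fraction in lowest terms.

Cross BO × BO → 1/4 BB, 1/2 BO, 1/4 OO.
Type-B genotypes among offspring: BB (1/4), BO (1/2); total 3/4.
P(BO | type B) = (1/2) / (3/4) = 2/3.

2/3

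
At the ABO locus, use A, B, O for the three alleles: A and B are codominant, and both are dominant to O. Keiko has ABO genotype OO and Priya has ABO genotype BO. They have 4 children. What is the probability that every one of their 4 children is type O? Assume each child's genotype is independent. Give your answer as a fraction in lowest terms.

ABO cross OO × BO → 1/2 O, 1/2 B.
So P(type O) = 1/2 per child.
All 4 independent: (1/2)^4 = 1/16.

1/16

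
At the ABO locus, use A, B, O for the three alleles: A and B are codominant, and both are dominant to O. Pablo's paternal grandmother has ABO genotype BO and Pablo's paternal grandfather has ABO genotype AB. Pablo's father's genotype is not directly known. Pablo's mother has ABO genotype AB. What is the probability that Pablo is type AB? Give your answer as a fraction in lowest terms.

Pablo's father's ABO genotype from BO × AB: 1/4 AB, 1/4 AO, 1/4 BB, 1/4 BO.
Crossing each possibility with the mother AB and summing P(type AB): 1/4·1/2 + 1/4·1/4 + 1/4·1/2 + 1/4·1/4 = 3/8.

3/8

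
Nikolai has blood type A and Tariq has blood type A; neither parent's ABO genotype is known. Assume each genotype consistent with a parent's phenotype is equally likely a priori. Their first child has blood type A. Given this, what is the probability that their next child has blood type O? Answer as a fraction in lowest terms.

Possible genotypes: Nikolai ∈ {AA, AO}; Tariq ∈ {AA, AO}.
Weight each parental genotype pair by prior × P(type-A child):
  AA × AA: posterior weight 4/15; P(next child type O) = 0.
  AA × AO: posterior weight 4/15; P(next child type O) = 0.
  AO × AA: posterior weight 4/15; P(next child type O) = 0.
  AO × AO: posterior weight 1/5; P(next child type O) = 1/4.
Weighted sum = 1/20.

1/20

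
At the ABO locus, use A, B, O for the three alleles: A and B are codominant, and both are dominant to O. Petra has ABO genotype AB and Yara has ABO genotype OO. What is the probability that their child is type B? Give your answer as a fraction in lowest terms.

1/2

ABO cross AB × OO → offspring phenotypes: 1/2 A, 1/2 B.
So P(type B) = 1/2.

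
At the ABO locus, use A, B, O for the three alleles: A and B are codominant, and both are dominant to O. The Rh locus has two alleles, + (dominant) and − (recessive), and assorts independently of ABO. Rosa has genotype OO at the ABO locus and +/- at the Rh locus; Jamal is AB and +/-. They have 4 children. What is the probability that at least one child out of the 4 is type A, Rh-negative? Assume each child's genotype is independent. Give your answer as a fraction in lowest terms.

ABO cross OO × AB → 1/2 A, 1/2 B.
Rh cross +/- × +/- → 3/4 Rh+, 1/4 Rh-; so P(type A, Rh-negative) = 1/2 × 1/4 = 1/8 per child.
P(none) = (7/8)^4 = 2401/4096; P(at least one) = 1 − 2401/4096 = 1695/4096.

1695/4096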